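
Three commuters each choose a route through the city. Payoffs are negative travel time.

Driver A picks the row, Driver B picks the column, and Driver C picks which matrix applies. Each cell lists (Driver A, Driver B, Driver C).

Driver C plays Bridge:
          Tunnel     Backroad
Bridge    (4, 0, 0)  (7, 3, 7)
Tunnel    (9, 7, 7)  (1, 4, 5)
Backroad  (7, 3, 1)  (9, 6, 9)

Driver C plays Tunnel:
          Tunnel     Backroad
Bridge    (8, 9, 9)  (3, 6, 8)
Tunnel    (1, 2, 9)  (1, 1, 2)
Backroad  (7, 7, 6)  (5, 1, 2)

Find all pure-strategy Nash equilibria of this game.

(Bridge, Tunnel, Bridge): Driver A can switch to Tunnel (4 → 9). Not NE.
(Bridge, Tunnel, Tunnel): Driver A gets 8, best alternative 7; Driver B gets 9, best alternative 6; Driver C gets 9, best alternative 0. No profitable deviation — NE.
(Bridge, Backroad, Bridge): Driver A can switch to Backroad (7 → 9). Not NE.
(Bridge, Backroad, Tunnel): Driver A can switch to Backroad (3 → 5). Not NE.
(Tunnel, Tunnel, Bridge): Driver C can switch to Tunnel (7 → 9). Not NE.
(Tunnel, Tunnel, Tunnel): Driver A can switch to Bridge (1 → 8). Not NE.
(Tunnel, Backroad, Bridge): Driver A can switch to Bridge (1 → 7). Not NE.
(Backroad, Backroad, Bridge): Driver A gets 9, best alternative 7; Driver B gets 6, best alternative 3; Driver C gets 9, best alternative 2. No profitable deviation — NE.
(The remaining 4 profiles each have a profitable deviation by the same check.)

Pure-strategy Nash equilibria: (Bridge, Tunnel, Tunnel); (Backroad, Backroad, Bridge)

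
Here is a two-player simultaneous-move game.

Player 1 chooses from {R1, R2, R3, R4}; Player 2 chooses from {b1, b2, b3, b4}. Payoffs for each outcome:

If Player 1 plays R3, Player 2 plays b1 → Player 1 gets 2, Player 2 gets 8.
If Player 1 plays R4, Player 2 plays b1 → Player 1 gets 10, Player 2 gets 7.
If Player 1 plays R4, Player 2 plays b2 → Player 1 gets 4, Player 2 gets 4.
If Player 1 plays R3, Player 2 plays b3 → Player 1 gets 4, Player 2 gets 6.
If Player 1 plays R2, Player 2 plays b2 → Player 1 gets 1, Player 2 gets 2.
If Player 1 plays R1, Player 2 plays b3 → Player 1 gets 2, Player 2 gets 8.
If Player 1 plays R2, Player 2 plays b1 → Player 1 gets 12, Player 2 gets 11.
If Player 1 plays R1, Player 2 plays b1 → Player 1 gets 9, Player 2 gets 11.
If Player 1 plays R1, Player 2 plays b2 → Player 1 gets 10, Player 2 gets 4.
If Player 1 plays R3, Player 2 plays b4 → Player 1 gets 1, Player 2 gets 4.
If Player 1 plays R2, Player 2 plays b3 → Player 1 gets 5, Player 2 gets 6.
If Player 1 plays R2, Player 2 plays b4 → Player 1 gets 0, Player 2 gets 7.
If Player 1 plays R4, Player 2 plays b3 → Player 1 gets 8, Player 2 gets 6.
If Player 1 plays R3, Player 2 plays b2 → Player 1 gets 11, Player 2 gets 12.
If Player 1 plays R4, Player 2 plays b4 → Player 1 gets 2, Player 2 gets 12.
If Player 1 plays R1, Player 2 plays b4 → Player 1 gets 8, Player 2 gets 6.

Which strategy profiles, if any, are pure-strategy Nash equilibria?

(R2, b1), (R3, b2)

For each player, find the best response to each opponent profile; mutual best responses are the pure NE.
Player 1 against b1: payoffs 9, 12, 2, 10 → best response R2.
Player 1 against b2: payoffs 10, 1, 11, 4 → best response R3.
Player 1 against b3: payoffs 2, 5, 4, 8 → best response R4.
Player 1 against b4: payoffs 8, 0, 1, 2 → best response R1.
Player 2 against R1: payoffs 11, 4, 8, 6 → best response b1.
Player 2 against R2: payoffs 11, 2, 6, 7 → best response b1.
Player 2 against R3: payoffs 8, 12, 6, 4 → best response b2.
Player 2 against R4: payoffs 7, 4, 6, 12 → best response b4.
Mutual best responses: (R2, b1); (R3, b2).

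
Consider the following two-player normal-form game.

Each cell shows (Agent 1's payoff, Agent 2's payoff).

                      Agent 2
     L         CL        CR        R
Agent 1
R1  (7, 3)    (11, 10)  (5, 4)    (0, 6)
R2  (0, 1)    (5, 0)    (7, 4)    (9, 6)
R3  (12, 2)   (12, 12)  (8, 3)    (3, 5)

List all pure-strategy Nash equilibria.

Pure-strategy Nash equilibria: (R2, R), (R3, CL)

(R1, L): Agent 1 can switch to R3 (7 → 12). Not NE.
(R1, CL): Agent 1 can switch to R3 (11 → 12). Not NE.
(R1, CR): Agent 1 can switch to R2 (5 → 7). Not NE.
(R1, R): Agent 1 can switch to R2 (0 → 9). Not NE.
(R2, L): Agent 1 can switch to R1 (0 → 7). Not NE.
(R2, CL): Agent 1 can switch to R1 (5 → 11). Not NE.
(R2, CR): Agent 1 can switch to R3 (7 → 8). Not NE.
(R2, R): Agent 1 gets 9, best alternative 3; Agent 2 gets 6, best alternative 4. No profitable deviation — NE.
(R3, L): Agent 2 can switch to CL (2 → 12). Not NE.
(R3, CL): Agent 1 gets 12, best alternative 11; Agent 2 gets 12, best alternative 5. No profitable deviation — NE.
(R3, CR): Agent 2 can switch to CL (3 → 12). Not NE.
(R3, R): Agent 1 can switch to R2 (3 → 9). Not NE.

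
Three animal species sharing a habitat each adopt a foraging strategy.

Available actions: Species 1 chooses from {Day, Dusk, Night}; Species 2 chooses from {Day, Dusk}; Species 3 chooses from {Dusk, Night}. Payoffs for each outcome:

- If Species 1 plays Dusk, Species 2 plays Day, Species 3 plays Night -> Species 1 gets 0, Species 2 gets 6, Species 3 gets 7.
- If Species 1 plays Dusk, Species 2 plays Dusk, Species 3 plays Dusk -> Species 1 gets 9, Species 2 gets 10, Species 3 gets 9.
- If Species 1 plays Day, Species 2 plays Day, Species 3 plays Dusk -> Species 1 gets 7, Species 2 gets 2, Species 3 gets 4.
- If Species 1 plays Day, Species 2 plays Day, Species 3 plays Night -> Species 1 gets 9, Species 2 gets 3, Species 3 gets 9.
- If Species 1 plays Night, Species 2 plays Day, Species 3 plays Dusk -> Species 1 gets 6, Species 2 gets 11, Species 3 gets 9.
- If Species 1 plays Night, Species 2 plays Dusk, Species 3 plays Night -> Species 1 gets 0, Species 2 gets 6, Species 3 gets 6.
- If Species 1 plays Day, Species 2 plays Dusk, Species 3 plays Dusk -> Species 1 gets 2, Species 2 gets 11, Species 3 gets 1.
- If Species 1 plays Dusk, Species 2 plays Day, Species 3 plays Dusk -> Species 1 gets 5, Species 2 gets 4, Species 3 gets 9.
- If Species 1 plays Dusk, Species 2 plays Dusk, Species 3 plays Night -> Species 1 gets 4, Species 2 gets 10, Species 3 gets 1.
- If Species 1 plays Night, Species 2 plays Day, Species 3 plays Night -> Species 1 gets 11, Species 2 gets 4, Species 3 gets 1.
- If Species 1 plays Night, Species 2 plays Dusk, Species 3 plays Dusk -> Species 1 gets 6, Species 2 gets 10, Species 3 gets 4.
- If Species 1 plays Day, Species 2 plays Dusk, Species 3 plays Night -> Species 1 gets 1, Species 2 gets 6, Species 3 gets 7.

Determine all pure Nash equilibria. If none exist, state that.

Pure NE: (Dusk, Dusk, Dusk)

Species 1 against (Day, Dusk): payoffs 7, 5, 6 → best response Day.
Species 1 against (Day, Night): payoffs 9, 0, 11 → best response Night.
Species 1 against (Dusk, Dusk): payoffs 2, 9, 6 → best response Dusk.
Species 1 against (Dusk, Night): payoffs 1, 4, 0 → best response Dusk.
Species 2 against (Day, Dusk): payoffs 2, 11 → best response Dusk.
Species 2 against (Day, Night): payoffs 3, 6 → best response Dusk.
Species 2 against (Dusk, Dusk): payoffs 4, 10 → best response Dusk.
Species 2 against (Dusk, Night): payoffs 6, 10 → best response Dusk.
Species 2 against (Night, Dusk): payoffs 11, 10 → best response Day.
Species 2 against (Night, Night): payoffs 4, 6 → best response Dusk.
Species 3 against (Day, Day): payoffs 4, 9 → best response Night.
Species 3 against (Day, Dusk): payoffs 1, 7 → best response Night.
Species 3 against (Dusk, Day): payoffs 9, 7 → best response Dusk.
Species 3 against (Dusk, Dusk): payoffs 9, 1 → best response Dusk.
Species 3 against (Night, Day): payoffs 9, 1 → best response Dusk.
Species 3 against (Night, Dusk): payoffs 4, 6 → best response Night.
Mutual best responses: (Dusk, Dusk, Dusk).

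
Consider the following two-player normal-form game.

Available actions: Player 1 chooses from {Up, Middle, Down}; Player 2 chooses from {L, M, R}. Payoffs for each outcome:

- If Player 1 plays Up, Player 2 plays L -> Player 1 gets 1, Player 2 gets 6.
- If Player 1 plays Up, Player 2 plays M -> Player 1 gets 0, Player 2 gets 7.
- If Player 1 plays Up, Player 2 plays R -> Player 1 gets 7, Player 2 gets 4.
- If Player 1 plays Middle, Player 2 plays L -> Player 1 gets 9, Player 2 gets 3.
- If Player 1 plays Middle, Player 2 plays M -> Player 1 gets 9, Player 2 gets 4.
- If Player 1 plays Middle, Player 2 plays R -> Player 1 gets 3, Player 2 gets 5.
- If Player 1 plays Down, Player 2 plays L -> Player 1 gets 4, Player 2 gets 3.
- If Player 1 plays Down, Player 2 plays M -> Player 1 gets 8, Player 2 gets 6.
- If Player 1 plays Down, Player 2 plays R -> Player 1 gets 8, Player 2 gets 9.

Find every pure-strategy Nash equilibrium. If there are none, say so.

For each strategy profile, look for a profitable unilateral deviation.
(Up, L): Player 1 can switch to Middle (1 → 9). Not NE.
(Up, M): Player 1 can switch to Middle (0 → 9). Not NE.
(Up, R): Player 1 can switch to Down (7 → 8). Not NE.
(Middle, L): Player 2 can switch to M (3 → 4). Not NE.
(Middle, M): Player 2 can switch to R (4 → 5). Not NE.
(Middle, R): Player 1 can switch to Up (3 → 7). Not NE.
(Down, L): Player 1 can switch to Middle (4 → 9). Not NE.
(Down, M): Player 1 can switch to Middle (8 → 9). Not NE.
(Down, R): Player 1 gets 8, best alternative 7; Player 2 gets 9, best alternative 6. No profitable deviation — NE.

The unique pure-strategy Nash equilibrium is (Down, R).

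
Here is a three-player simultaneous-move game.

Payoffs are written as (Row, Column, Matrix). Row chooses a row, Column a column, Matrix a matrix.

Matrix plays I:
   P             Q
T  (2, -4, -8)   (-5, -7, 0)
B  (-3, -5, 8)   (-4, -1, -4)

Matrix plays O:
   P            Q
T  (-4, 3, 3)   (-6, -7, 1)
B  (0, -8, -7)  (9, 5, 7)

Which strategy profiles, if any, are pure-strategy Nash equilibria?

(B, Q, O)

Row against (P, I): payoffs 2, -3 → best response T.
Row against (P, O): payoffs -4, 0 → best response B.
Row against (Q, I): payoffs -5, -4 → best response B.
Row against (Q, O): payoffs -6, 9 → best response B.
Column against (T, I): payoffs -4, -7 → best response P.
Column against (T, O): payoffs 3, -7 → best response P.
Column against (B, I): payoffs -5, -1 → best response Q.
Column against (B, O): payoffs -8, 5 → best response Q.
Matrix against (T, P): payoffs -8, 3 → best response O.
Matrix against (T, Q): payoffs 0, 1 → best response O.
Matrix against (B, P): payoffs 8, -7 → best response I.
Matrix against (B, Q): payoffs -4, 7 → best response O.
Mutual best responses: (B, Q, O).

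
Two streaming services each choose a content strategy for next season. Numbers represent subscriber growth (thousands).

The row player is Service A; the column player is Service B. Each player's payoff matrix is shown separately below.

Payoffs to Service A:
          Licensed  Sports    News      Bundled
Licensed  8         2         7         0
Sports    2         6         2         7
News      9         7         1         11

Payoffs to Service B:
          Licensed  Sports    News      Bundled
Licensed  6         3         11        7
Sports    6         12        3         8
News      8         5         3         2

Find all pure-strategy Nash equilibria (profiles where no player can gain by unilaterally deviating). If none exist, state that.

Check each profile: it is a Nash equilibrium iff no player can strictly gain by switching unilaterally.
(Licensed, Licensed): Service A can switch to News (8 → 9). Not NE.
(Licensed, Sports): Service A can switch to Sports (2 → 6). Not NE.
(Licensed, News): Service A gets 7, best alternative 2; Service B gets 11, best alternative 7. No profitable deviation — NE.
(Licensed, Bundled): Service A can switch to Sports (0 → 7). Not NE.
(Sports, Licensed): Service A can switch to Licensed (2 → 8). Not NE.
(Sports, Sports): Service A can switch to News (6 → 7). Not NE.
(Sports, News): Service A can switch to Licensed (2 → 7). Not NE.
(Sports, Bundled): Service A can switch to News (7 → 11). Not NE.
(News, Licensed): Service A gets 9, best alternative 8; Service B gets 8, best alternative 5. No profitable deviation — NE.
(News, Sports): Service B can switch to Licensed (5 → 8). Not NE.
(The remaining 2 profiles each have a profitable deviation by the same check.)

(Licensed, News) and (News, Licensed)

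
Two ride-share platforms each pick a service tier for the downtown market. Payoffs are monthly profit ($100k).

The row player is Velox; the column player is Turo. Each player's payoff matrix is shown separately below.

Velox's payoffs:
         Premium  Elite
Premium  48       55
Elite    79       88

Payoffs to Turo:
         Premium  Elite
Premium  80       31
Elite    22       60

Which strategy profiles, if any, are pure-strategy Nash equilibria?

Velox against Premium: payoffs 48, 79 → best response Elite.
Velox against Elite: payoffs 55, 88 → best response Elite.
Turo against Premium: payoffs 80, 31 → best response Premium.
Turo against Elite: payoffs 22, 60 → best response Elite.
Mutual best responses: (Elite, Elite).

The unique pure-strategy Nash equilibrium is (Elite, Elite).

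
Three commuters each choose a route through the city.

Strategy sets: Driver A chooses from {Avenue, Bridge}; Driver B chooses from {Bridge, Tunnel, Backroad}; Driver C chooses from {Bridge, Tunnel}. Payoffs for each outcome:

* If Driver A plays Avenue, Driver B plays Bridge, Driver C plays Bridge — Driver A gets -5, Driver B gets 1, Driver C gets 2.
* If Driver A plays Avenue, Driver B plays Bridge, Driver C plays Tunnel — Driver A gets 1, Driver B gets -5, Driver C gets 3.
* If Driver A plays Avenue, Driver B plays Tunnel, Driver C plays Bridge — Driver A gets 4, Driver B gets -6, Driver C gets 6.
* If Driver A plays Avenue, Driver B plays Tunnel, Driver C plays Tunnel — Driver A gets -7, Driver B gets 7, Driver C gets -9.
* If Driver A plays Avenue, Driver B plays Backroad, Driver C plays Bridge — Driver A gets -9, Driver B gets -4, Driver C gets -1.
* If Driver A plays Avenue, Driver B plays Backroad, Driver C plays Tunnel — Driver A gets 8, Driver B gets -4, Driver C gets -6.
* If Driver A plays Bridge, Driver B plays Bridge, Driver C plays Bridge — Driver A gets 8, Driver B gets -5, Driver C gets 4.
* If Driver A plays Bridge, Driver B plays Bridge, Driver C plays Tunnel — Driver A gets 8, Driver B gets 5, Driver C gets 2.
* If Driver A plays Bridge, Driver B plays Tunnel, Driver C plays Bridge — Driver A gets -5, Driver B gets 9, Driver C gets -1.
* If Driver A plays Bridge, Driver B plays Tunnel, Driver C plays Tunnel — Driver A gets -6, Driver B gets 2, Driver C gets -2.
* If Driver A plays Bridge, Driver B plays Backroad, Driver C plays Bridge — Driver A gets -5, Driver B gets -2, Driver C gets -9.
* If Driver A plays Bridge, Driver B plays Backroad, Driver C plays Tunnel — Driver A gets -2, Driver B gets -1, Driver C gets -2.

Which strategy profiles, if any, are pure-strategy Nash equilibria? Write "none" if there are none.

Mark each player's best response to every combination of opponents' strategies; a profile where every player is best-responding is a pure Nash equilibrium.
Driver A against (Bridge, Bridge): payoffs -5, 8 → best response Bridge.
Driver A against (Bridge, Tunnel): payoffs 1, 8 → best response Bridge.
Driver A against (Tunnel, Bridge): payoffs 4, -5 → best response Avenue.
Driver A against (Tunnel, Tunnel): payoffs -7, -6 → best response Bridge.
Driver A against (Backroad, Bridge): payoffs -9, -5 → best response Bridge.
Driver A against (Backroad, Tunnel): payoffs 8, -2 → best response Avenue.
Driver B against (Avenue, Bridge): payoffs 1, -6, -4 → best response Bridge.
Driver B against (Avenue, Tunnel): payoffs -5, 7, -4 → best response Tunnel.
Driver B against (Bridge, Bridge): payoffs -5, 9, -2 → best response Tunnel.
Driver B against (Bridge, Tunnel): payoffs 5, 2, -1 → best response Bridge.
Driver C against (Avenue, Bridge): payoffs 2, 3 → best response Tunnel.
Driver C against (Avenue, Tunnel): payoffs 6, -9 → best response Bridge.
Driver C against (Avenue, Backroad): payoffs -1, -6 → best response Bridge.
Driver C against (Bridge, Bridge): payoffs 4, 2 → best response Bridge.
Driver C against (Bridge, Tunnel): payoffs -1, -2 → best response Bridge.
Driver C against (Bridge, Backroad): payoffs -9, -2 → best response Tunnel.
No profile is a mutual best response for all players.

No pure-strategy Nash equilibrium.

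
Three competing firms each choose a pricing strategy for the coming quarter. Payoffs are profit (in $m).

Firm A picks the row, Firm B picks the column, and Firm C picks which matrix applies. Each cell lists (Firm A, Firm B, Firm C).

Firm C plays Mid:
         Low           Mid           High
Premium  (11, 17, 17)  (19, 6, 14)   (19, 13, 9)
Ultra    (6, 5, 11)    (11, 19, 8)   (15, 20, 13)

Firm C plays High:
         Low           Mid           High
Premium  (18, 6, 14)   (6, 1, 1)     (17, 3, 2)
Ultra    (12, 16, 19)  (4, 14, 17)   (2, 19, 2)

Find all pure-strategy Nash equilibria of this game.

The unique pure-strategy Nash equilibrium is (Premium, Low, Mid).

Firm A against (Low, Mid): payoffs 11, 6 → best response Premium.
Firm A against (Low, High): payoffs 18, 12 → best response Premium.
Firm A against (Mid, Mid): payoffs 19, 11 → best response Premium.
Firm A against (Mid, High): payoffs 6, 4 → best response Premium.
Firm A against (High, Mid): payoffs 19, 15 → best response Premium.
Firm A against (High, High): payoffs 17, 2 → best response Premium.
Firm B against (Premium, Mid): payoffs 17, 6, 13 → best response Low.
Firm B against (Premium, High): payoffs 6, 1, 3 → best response Low.
Firm B against (Ultra, Mid): payoffs 5, 19, 20 → best response High.
Firm B against (Ultra, High): payoffs 16, 14, 19 → best response High.
Firm C against (Premium, Low): payoffs 17, 14 → best response Mid.
Firm C against (Premium, Mid): payoffs 14, 1 → best response Mid.
Firm C against (Premium, High): payoffs 9, 2 → best response Mid.
Firm C against (Ultra, Low): payoffs 11, 19 → best response High.
Firm C against (Ultra, Mid): payoffs 8, 17 → best response High.
Firm C against (Ultra, High): payoffs 13, 2 → best response Mid.
Mutual best responses: (Premium, Low, Mid).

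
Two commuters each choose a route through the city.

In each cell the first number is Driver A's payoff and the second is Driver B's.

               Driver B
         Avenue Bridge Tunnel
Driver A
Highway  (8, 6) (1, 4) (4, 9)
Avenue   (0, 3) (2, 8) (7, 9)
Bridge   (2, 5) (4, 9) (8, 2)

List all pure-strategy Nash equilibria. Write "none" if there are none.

Pure NE: (Bridge, Bridge)

(Highway, Avenue): Driver B can switch to Tunnel (6 → 9). Not NE.
(Highway, Bridge): Driver A can switch to Avenue (1 → 2). Not NE.
(Highway, Tunnel): Driver A can switch to Avenue (4 → 7). Not NE.
(Avenue, Avenue): Driver A can switch to Highway (0 → 8). Not NE.
(Avenue, Bridge): Driver A can switch to Bridge (2 → 4). Not NE.
(Avenue, Tunnel): Driver A can switch to Bridge (7 → 8). Not NE.
(Bridge, Avenue): Driver A can switch to Highway (2 → 8). Not NE.
(Bridge, Bridge): Driver A gets 4, best alternative 2; Driver B gets 9, best alternative 5. No profitable deviation — NE.
(Bridge, Tunnel): Driver B can switch to Avenue (2 → 5). Not NE.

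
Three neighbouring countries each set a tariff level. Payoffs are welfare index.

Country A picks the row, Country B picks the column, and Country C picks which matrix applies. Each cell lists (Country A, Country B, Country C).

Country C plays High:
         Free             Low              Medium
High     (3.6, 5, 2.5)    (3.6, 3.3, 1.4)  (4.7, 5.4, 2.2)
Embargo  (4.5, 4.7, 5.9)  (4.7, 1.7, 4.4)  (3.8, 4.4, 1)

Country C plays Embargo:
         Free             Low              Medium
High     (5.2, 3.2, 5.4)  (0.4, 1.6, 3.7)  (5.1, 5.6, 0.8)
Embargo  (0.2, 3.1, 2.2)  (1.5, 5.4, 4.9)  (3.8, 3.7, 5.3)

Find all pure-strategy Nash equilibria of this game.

Country A against (Free, High): payoffs 3.6, 4.5 → best response Embargo.
Country A against (Free, Embargo): payoffs 5.2, 0.2 → best response High.
Country A against (Low, High): payoffs 3.6, 4.7 → best response Embargo.
Country A against (Low, Embargo): payoffs 0.4, 1.5 → best response Embargo.
Country A against (Medium, High): payoffs 4.7, 3.8 → best response High.
Country A against (Medium, Embargo): payoffs 5.1, 3.8 → best response High.
Country B against (High, High): payoffs 5, 3.3, 5.4 → best response Medium.
Country B against (High, Embargo): payoffs 3.2, 1.6, 5.6 → best response Medium.
Country B against (Embargo, High): payoffs 4.7, 1.7, 4.4 → best response Free.
Country B against (Embargo, Embargo): payoffs 3.1, 5.4, 3.7 → best response Low.
Country C against (High, Free): payoffs 2.5, 5.4 → best response Embargo.
Country C against (High, Low): payoffs 1.4, 3.7 → best response Embargo.
Country C against (High, Medium): payoffs 2.2, 0.8 → best response High.
Country C against (Embargo, Free): payoffs 5.9, 2.2 → best response High.
Country C against (Embargo, Low): payoffs 4.4, 4.9 → best response Embargo.
Country C against (Embargo, Medium): payoffs 1, 5.3 → best response Embargo.
Mutual best responses: (High, Medium, High); (Embargo, Free, High); (Embargo, Low, Embargo).

(High, Medium, High); (Embargo, Free, High); (Embargo, Low, Embargo)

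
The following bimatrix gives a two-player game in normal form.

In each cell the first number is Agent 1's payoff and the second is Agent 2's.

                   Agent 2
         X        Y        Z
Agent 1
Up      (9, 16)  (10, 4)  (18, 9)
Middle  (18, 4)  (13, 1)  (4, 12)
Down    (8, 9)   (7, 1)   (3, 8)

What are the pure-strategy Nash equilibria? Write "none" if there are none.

none

(Up, X): Agent 1 can switch to Middle (9 → 18). Not NE.
(Up, Y): Agent 1 can switch to Middle (10 → 13). Not NE.
(Up, Z): Agent 2 can switch to X (9 → 16). Not NE.
(Middle, X): Agent 2 can switch to Z (4 → 12). Not NE.
(Middle, Y): Agent 2 can switch to X (1 → 4). Not NE.
(Middle, Z): Agent 1 can switch to Up (4 → 18). Not NE.
(Down, X): Agent 1 can switch to Up (8 → 9). Not NE.
(Down, Y): Agent 1 can switch to Up (7 → 10). Not NE.
(The remaining 1 profile has a profitable deviation by the same check.)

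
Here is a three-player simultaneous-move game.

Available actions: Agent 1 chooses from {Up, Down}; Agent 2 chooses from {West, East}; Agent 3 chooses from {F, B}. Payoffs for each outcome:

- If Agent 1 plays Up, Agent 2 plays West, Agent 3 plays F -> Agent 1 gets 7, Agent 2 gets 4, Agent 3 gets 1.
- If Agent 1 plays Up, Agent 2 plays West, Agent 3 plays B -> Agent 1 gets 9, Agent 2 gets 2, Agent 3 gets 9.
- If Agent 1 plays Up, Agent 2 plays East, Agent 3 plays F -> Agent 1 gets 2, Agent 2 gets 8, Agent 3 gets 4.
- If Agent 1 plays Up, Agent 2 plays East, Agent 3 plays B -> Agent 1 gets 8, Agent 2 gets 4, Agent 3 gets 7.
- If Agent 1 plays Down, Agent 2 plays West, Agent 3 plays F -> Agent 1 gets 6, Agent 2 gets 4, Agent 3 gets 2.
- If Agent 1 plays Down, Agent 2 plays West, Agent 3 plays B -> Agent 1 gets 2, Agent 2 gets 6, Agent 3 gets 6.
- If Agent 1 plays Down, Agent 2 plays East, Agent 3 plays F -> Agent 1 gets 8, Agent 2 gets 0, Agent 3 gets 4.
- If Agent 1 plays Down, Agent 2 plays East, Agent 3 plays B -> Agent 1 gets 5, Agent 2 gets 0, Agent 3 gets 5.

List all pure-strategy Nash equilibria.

Agent 1 against (West, F): payoffs 7, 6 → best response Up.
Agent 1 against (West, B): payoffs 9, 2 → best response Up.
Agent 1 against (East, F): payoffs 2, 8 → best response Down.
Agent 1 against (East, B): payoffs 8, 5 → best response Up.
Agent 2 against (Up, F): payoffs 4, 8 → best response East.
Agent 2 against (Up, B): payoffs 2, 4 → best response East.
Agent 2 against (Down, F): payoffs 4, 0 → best response West.
Agent 2 against (Down, B): payoffs 6, 0 → best response West.
Agent 3 against (Up, West): payoffs 1, 9 → best response B.
Agent 3 against (Up, East): payoffs 4, 7 → best response B.
Agent 3 against (Down, West): payoffs 2, 6 → best response B.
Agent 3 against (Down, East): payoffs 4, 5 → best response B.
Mutual best responses: (Up, East, B).

Pure NE: (Up, East, B)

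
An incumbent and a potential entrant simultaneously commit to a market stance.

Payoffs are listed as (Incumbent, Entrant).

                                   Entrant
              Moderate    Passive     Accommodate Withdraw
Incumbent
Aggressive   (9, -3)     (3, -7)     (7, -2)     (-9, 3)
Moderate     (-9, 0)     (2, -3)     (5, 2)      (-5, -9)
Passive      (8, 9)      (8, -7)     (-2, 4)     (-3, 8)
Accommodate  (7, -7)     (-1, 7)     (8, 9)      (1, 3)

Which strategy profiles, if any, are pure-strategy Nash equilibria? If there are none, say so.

The unique pure-strategy Nash equilibrium is (Accommodate, Accommodate).

Incumbent against Moderate: payoffs 9, -9, 8, 7 → best response Aggressive.
Incumbent against Passive: payoffs 3, 2, 8, -1 → best response Passive.
Incumbent against Accommodate: payoffs 7, 5, -2, 8 → best response Accommodate.
Incumbent against Withdraw: payoffs -9, -5, -3, 1 → best response Accommodate.
Entrant against Aggressive: payoffs -3, -7, -2, 3 → best response Withdraw.
Entrant against Moderate: payoffs 0, -3, 2, -9 → best response Accommodate.
Entrant against Passive: payoffs 9, -7, 4, 8 → best response Moderate.
Entrant against Accommodate: payoffs -7, 7, 9, 3 → best response Accommodate.
Mutual best responses: (Accommodate, Accommodate).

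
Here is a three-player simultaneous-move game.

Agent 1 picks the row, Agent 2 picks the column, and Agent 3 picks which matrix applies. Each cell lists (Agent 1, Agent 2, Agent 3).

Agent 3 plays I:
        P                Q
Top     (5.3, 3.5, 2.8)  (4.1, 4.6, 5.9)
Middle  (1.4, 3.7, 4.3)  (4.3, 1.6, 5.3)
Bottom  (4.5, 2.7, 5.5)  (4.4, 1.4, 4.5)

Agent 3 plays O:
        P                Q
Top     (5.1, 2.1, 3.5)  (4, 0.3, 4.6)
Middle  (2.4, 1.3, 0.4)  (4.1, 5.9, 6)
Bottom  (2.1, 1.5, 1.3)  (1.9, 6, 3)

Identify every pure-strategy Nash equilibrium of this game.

The pure Nash equilibria are (Top, P, O); (Middle, Q, O).

For each strategy profile, look for a profitable unilateral deviation.
(Top, P, I): Agent 2 can switch to Q (3.5 → 4.6). Not NE.
(Top, P, O): Agent 1 gets 5.1, best alternative 2.4; Agent 2 gets 2.1, best alternative 0.3; Agent 3 gets 3.5, best alternative 2.8. No profitable deviation — NE.
(Top, Q, I): Agent 1 can switch to Middle (4.1 → 4.3). Not NE.
(Top, Q, O): Agent 1 can switch to Middle (4 → 4.1). Not NE.
(Middle, P, I): Agent 1 can switch to Top (1.4 → 5.3). Not NE.
(Middle, P, O): Agent 1 can switch to Top (2.4 → 5.1). Not NE.
(Middle, Q, I): Agent 1 can switch to Bottom (4.3 → 4.4). Not NE.
(Middle, Q, O): Agent 1 gets 4.1, best alternative 4; Agent 2 gets 5.9, best alternative 1.3; Agent 3 gets 6, best alternative 5.3. No profitable deviation — NE.
(Bottom, P, I): Agent 1 can switch to Top (4.5 → 5.3). Not NE.
(Bottom, P, O): Agent 1 can switch to Top (2.1 → 5.1). Not NE.
(Bottom, Q, I): Agent 2 can switch to P (1.4 → 2.7). Not NE.
(Bottom, Q, O): Agent 1 can switch to Top (1.9 → 4). Not NE.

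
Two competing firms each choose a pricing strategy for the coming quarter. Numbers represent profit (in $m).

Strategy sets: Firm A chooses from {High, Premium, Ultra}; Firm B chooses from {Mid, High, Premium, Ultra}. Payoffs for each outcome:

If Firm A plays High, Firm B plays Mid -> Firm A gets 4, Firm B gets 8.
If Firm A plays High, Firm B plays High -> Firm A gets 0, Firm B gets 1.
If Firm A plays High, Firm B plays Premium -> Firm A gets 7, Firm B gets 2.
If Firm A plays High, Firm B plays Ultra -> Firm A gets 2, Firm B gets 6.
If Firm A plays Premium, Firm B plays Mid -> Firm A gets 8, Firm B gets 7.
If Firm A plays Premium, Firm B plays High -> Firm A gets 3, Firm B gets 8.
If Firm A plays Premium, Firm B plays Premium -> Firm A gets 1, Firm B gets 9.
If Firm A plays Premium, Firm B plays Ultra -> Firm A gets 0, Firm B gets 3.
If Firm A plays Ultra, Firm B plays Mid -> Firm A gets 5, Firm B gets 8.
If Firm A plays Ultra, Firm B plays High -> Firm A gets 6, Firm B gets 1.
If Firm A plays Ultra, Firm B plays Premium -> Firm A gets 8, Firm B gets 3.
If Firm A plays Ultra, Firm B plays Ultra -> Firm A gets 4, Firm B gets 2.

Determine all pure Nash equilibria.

There is no pure-strategy Nash equilibrium.

For each strategy profile, look for a profitable unilateral deviation.
(High, Mid): Firm A can switch to Premium (4 → 8). Not NE.
(High, High): Firm A can switch to Premium (0 → 3). Not NE.
(High, Premium): Firm A can switch to Ultra (7 → 8). Not NE.
(High, Ultra): Firm A can switch to Ultra (2 → 4). Not NE.
(Premium, Mid): Firm B can switch to High (7 → 8). Not NE.
(Premium, High): Firm A can switch to Ultra (3 → 6). Not NE.
(Premium, Premium): Firm A can switch to High (1 → 7). Not NE.
(Premium, Ultra): Firm A can switch to High (0 → 2). Not NE.
(Ultra, Mid): Firm A can switch to Premium (5 → 8). Not NE.
(Ultra, High): Firm B can switch to Mid (1 → 8). Not NE.
(The remaining 2 profiles each have a profitable deviation by the same check.)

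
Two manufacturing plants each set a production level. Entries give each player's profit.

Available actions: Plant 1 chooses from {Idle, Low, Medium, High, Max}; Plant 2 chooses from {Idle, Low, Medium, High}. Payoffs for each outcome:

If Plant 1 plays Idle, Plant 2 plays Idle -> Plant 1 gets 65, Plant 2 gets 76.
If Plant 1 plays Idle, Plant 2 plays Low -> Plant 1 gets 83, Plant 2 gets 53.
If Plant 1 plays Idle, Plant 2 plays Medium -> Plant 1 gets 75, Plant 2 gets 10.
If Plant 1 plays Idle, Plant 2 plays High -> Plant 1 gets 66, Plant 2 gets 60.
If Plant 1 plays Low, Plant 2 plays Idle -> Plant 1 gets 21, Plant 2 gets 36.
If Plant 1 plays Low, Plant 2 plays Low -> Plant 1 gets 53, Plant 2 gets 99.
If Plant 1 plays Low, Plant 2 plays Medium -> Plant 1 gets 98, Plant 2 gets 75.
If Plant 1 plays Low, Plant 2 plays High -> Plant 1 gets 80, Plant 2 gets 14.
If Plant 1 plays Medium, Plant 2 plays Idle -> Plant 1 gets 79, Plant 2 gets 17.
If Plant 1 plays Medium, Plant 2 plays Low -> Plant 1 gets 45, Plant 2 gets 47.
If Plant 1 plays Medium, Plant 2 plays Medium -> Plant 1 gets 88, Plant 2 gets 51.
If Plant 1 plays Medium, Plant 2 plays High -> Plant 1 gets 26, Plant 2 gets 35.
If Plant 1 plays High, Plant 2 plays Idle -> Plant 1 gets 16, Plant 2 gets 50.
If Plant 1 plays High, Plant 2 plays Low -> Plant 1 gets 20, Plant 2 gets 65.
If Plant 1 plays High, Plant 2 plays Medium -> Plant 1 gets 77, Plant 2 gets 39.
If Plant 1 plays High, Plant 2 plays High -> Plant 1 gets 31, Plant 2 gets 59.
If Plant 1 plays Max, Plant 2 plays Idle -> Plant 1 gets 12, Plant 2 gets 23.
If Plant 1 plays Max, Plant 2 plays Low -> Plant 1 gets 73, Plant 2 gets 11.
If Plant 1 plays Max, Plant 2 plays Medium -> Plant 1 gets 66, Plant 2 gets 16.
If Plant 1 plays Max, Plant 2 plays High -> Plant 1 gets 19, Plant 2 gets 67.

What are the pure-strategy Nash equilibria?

Check each profile: it is a Nash equilibrium iff no player can strictly gain by switching unilaterally.
(Idle, Idle): Plant 1 can switch to Medium (65 → 79). Not NE.
(Idle, Low): Plant 2 can switch to Idle (53 → 76). Not NE.
(Idle, Medium): Plant 1 can switch to Low (75 → 98). Not NE.
(Idle, High): Plant 1 can switch to Low (66 → 80). Not NE.
(Low, Idle): Plant 1 can switch to Idle (21 → 65). Not NE.
(Low, Low): Plant 1 can switch to Idle (53 → 83). Not NE.
(Low, Medium): Plant 2 can switch to Low (75 → 99). Not NE.
(Low, High): Plant 2 can switch to Idle (14 → 36). Not NE.
(Medium, Idle): Plant 2 can switch to Low (17 → 47). Not NE.
(Medium, Low): Plant 1 can switch to Idle (45 → 83). Not NE.
(The remaining 10 profiles each have a profitable deviation by the same check.)

There is no pure-strategy Nash equilibrium.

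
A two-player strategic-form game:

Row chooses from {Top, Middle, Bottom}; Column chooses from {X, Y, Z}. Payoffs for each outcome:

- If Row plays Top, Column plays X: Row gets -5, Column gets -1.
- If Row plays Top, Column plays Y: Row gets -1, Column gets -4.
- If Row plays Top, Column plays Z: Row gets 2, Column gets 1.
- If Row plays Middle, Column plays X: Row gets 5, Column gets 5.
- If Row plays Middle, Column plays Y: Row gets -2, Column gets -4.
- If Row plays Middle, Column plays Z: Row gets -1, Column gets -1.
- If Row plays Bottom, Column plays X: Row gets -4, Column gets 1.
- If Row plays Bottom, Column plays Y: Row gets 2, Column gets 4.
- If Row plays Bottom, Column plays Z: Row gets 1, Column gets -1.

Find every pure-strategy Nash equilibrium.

For each strategy profile, look for a profitable unilateral deviation.
(Top, X): Row can switch to Middle (-5 → 5). Not NE.
(Top, Y): Row can switch to Bottom (-1 → 2). Not NE.
(Top, Z): Row gets 2, best alternative 1; Column gets 1, best alternative -1. No profitable deviation — NE.
(Middle, X): Row gets 5, best alternative -4; Column gets 5, best alternative -1. No profitable deviation — NE.
(Middle, Y): Row can switch to Top (-2 → -1). Not NE.
(Middle, Z): Row can switch to Top (-1 → 2). Not NE.
(Bottom, X): Row can switch to Middle (-4 → 5). Not NE.
(Bottom, Y): Row gets 2, best alternative -1; Column gets 4, best alternative 1. No profitable deviation — NE.
(Bottom, Z): Row can switch to Top (1 → 2). Not NE.

The pure Nash equilibria are (Top, Z), (Middle, X), (Bottom, Y).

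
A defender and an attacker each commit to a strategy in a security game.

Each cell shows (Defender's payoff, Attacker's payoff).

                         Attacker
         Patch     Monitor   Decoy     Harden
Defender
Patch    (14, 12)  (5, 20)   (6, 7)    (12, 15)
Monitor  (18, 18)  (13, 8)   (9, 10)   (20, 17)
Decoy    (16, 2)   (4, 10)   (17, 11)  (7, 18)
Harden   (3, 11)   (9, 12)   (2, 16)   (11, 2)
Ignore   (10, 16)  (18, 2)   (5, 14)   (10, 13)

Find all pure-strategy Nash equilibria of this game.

(Patch, Patch): Defender can switch to Monitor (14 → 18). Not NE.
(Patch, Monitor): Defender can switch to Monitor (5 → 13). Not NE.
(Patch, Decoy): Defender can switch to Monitor (6 → 9). Not NE.
(Patch, Harden): Defender can switch to Monitor (12 → 20). Not NE.
(Monitor, Patch): Defender gets 18, best alternative 16; Attacker gets 18, best alternative 17. No profitable deviation — NE.
(Monitor, Monitor): Defender can switch to Ignore (13 → 18). Not NE.
(Monitor, Decoy): Defender can switch to Decoy (9 → 17). Not NE.
(The remaining 13 profiles each have a profitable deviation by the same check.)

Pure NE: (Monitor, Patch)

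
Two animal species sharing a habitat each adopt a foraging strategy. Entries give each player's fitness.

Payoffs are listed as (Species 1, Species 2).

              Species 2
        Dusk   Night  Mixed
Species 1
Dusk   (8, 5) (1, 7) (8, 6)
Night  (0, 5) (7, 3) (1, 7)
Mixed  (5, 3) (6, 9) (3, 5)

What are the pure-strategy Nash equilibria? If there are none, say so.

none

(Dusk, Dusk): Species 2 can switch to Night (5 → 7). Not NE.
(Dusk, Night): Species 1 can switch to Night (1 → 7). Not NE.
(Dusk, Mixed): Species 2 can switch to Night (6 → 7). Not NE.
(Night, Dusk): Species 1 can switch to Dusk (0 → 8). Not NE.
(Night, Night): Species 2 can switch to Dusk (3 → 5). Not NE.
(Night, Mixed): Species 1 can switch to Dusk (1 → 8). Not NE.
(Mixed, Dusk): Species 1 can switch to Dusk (5 → 8). Not NE.
(Mixed, Night): Species 1 can switch to Night (6 → 7). Not NE.
(Mixed, Mixed): Species 1 can switch to Dusk (3 → 8). Not NE.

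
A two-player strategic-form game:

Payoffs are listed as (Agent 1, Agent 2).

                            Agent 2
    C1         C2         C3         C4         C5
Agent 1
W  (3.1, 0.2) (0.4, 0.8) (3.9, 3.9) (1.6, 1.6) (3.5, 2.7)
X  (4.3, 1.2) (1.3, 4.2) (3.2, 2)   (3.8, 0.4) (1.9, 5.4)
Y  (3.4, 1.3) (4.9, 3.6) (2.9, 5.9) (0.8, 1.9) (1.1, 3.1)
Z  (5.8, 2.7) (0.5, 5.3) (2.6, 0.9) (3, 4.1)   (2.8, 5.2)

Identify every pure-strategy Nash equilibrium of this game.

The unique pure-strategy Nash equilibrium is (W, C3).

(W, C1): Agent 1 can switch to X (3.1 → 4.3). Not NE.
(W, C2): Agent 1 can switch to X (0.4 → 1.3). Not NE.
(W, C3): Agent 1 gets 3.9, best alternative 3.2; Agent 2 gets 3.9, best alternative 2.7. No profitable deviation — NE.
(W, C4): Agent 1 can switch to X (1.6 → 3.8). Not NE.
(W, C5): Agent 2 can switch to C3 (2.7 → 3.9). Not NE.
(X, C1): Agent 1 can switch to Z (4.3 → 5.8). Not NE.
(X, C2): Agent 1 can switch to Y (1.3 → 4.9). Not NE.
(X, C3): Agent 1 can switch to W (3.2 → 3.9). Not NE.
(X, C4): Agent 2 can switch to C1 (0.4 → 1.2). Not NE.
(The remaining 11 profiles each have a profitable deviation by the same check.)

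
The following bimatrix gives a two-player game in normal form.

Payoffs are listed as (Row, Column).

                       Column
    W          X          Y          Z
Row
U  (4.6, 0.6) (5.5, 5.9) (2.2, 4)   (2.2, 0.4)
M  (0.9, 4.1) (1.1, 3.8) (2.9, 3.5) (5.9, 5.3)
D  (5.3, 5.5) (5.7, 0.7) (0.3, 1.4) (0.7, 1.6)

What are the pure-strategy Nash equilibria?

Row against W: payoffs 4.6, 0.9, 5.3 → best response D.
Row against X: payoffs 5.5, 1.1, 5.7 → best response D.
Row against Y: payoffs 2.2, 2.9, 0.3 → best response M.
Row against Z: payoffs 2.2, 5.9, 0.7 → best response M.
Column against U: payoffs 0.6, 5.9, 4, 0.4 → best response X.
Column against M: payoffs 4.1, 3.8, 3.5, 5.3 → best response Z.
Column against D: payoffs 5.5, 0.7, 1.4, 1.6 → best response W.
Mutual best responses: (M, Z); (D, W).

Pure-strategy Nash equilibria: (M, Z) and (D, W)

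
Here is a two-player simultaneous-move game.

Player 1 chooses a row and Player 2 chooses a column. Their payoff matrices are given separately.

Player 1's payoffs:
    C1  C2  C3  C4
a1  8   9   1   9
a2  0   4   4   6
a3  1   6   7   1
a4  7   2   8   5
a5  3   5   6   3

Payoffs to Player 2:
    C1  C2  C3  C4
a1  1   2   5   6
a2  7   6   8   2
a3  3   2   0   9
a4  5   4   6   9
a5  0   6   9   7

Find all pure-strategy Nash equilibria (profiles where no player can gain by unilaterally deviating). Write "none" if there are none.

The unique pure-strategy Nash equilibrium is (a1, C4).

Mark each player's best response to every combination of opponents' strategies; a profile where every player is best-responding is a pure Nash equilibrium.
Player 1 against C1: payoffs 8, 0, 1, 7, 3 → best response a1.
Player 1 against C2: payoffs 9, 4, 6, 2, 5 → best response a1.
Player 1 against C3: payoffs 1, 4, 7, 8, 6 → best response a4.
Player 1 against C4: payoffs 9, 6, 1, 5, 3 → best response a1.
Player 2 against a1: payoffs 1, 2, 5, 6 → best response C4.
Player 2 against a2: payoffs 7, 6, 8, 2 → best response C3.
Player 2 against a3: payoffs 3, 2, 0, 9 → best response C4.
Player 2 against a4: payoffs 5, 4, 6, 9 → best response C4.
Player 2 against a5: payoffs 0, 6, 9, 7 → best response C3.
Mutual best responses: (a1, C4).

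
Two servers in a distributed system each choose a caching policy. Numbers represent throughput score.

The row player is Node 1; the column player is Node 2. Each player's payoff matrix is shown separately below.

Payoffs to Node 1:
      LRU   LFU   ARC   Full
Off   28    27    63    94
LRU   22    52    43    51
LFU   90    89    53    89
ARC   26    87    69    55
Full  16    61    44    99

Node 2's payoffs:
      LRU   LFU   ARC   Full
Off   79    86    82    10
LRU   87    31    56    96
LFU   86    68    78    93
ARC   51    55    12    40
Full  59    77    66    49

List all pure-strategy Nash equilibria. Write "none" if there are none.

none

(Off, LRU): Node 1 can switch to LFU (28 → 90). Not NE.
(Off, LFU): Node 1 can switch to LRU (27 → 52). Not NE.
(Off, ARC): Node 1 can switch to ARC (63 → 69). Not NE.
(Off, Full): Node 1 can switch to Full (94 → 99). Not NE.
(LRU, LRU): Node 1 can switch to Off (22 → 28). Not NE.
(LRU, LFU): Node 1 can switch to LFU (52 → 89). Not NE.
(The remaining 14 profiles each have a profitable deviation by the same check.)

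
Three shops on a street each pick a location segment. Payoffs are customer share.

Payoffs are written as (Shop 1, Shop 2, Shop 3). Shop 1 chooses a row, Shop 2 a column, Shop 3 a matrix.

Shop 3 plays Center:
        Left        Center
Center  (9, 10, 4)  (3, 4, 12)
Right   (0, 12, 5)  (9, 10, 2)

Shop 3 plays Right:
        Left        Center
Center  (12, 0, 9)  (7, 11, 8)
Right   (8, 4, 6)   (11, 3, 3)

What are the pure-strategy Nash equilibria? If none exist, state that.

none

(Center, Left, Center): Shop 3 can switch to Right (4 → 9). Not NE.
(Center, Left, Right): Shop 2 can switch to Center (0 → 11). Not NE.
(Center, Center, Center): Shop 1 can switch to Right (3 → 9). Not NE.
(Center, Center, Right): Shop 1 can switch to Right (7 → 11). Not NE.
(Right, Left, Center): Shop 1 can switch to Center (0 → 9). Not NE.
(Right, Left, Right): Shop 1 can switch to Center (8 → 12). Not NE.
(The remaining 2 profiles each have a profitable deviation by the same check.)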